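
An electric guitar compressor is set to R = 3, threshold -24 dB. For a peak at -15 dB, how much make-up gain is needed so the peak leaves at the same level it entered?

Without make-up, output = threshold + overshoot/3 = -24 + 3 = -21 dB.
Gap to target: 6 dB.

6 dB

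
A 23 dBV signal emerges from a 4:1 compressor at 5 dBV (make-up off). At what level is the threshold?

-1 dBV

Let T be the threshold. Output overshoot = (input overshoot)/R, so 5 − T = (23 − T)/4.
4·(5 − T) = 23 − T → 3·T = 20 − 23 = -3.
T = -3/3 = -1 dBV.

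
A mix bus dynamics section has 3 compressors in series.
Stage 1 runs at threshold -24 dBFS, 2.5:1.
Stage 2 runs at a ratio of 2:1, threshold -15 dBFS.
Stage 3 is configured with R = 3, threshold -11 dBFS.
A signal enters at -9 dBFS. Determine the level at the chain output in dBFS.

Stage 1: -9 dBFS is 15 dB over -24 dBFS; at 2.5:1 that becomes 6 dB over, giving -18 dBFS.
Stage 2: -18 dBFS ≤ -15 dBFS, so stage 2 doesn't engage; output -18 dBFS.
Stage 3: -18 dBFS ≤ -11 dBFS, so stage 3 doesn't engage; output -18 dBFS.

-18 dBFS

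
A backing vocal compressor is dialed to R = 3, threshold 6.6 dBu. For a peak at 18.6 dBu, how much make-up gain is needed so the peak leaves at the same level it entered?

Overshoot 12 dB → 12/3 = 4 dB after compression, so the compressed level is 6.6 + 4 = 10.6 dBu.
Make-up = target − compressed = 18.6 − 10.6 = 8 dB.

8 dB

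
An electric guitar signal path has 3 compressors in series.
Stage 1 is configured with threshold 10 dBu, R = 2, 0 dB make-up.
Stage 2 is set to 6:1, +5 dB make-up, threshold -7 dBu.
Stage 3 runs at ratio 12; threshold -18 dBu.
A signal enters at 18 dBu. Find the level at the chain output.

-16.375 dBu

Stage 1: 18 dBu is 8 dB over 10 dBu; at 2:1 that becomes 4 dB over, giving 14 dBu.
Stage 2: overshoot 21 dB → 21/6 = 3.5 dB → -3.5 dBu; +5 dB make-up → 1.5 dBu.
Stage 3: 1.5 dBu is 19.5 dB over -18 dBu; at 12:1 that becomes 1.625 dB over, giving -16.375 dBu.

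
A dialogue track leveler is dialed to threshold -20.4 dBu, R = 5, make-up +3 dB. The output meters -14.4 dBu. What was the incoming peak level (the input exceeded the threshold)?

-5.4 dBu

Before make-up, the level was -14.4 − 3 = -17.4 dBu.
The compressed level sits -17.4 − (-20.4) = 3 dB over threshold.
Undo the ratio: input overshoot = 3 × 5 = 15 dB, giving input = -5.4 dBu.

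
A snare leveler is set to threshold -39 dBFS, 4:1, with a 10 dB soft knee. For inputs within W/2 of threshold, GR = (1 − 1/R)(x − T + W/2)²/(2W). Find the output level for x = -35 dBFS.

x − T + W/2 = -35 − (-39) + 5 = 9.
GR = (1 − 1/4) × 9² / 20 = 0.75 × 81 / 20 = 3.0375 dB.
Output = -35 − 3.0375 = -38.0375 dBFS.

-38.0375 dBFS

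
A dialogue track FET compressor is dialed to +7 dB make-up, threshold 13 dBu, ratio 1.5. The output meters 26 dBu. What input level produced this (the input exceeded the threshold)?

22 dBu

Stripping the +7 dB make-up gives 19 dBu at the gain stage.
The compressed level sits 19 − 13 = 6 dB over threshold.
Undo the ratio: input overshoot = 6 × 1.5 = 9 dB, giving input = 22 dBu.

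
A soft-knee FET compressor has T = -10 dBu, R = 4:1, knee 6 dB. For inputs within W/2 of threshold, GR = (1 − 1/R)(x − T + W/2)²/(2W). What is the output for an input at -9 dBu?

-10 dBu

x − T + W/2 = -9 − (-10) + 3 = 4.
GR = (1 − 1/4) × 4² / 12 = 0.75 × 16 / 12 = 1 dB.
Output = -9 − 1 = -10 dBu.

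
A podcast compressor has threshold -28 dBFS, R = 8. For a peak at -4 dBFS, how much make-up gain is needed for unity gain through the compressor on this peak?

21 dB

The peak compresses to -28 + 24/8 = -25 dBFS.
To reach -4 dBFS requires -4 − (-25) = 21 dB of make-up.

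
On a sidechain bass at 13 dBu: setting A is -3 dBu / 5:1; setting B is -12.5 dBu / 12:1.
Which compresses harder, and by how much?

B, by 10.575 dB

A: GR = 16 − 16/5 = 12.8 dB.
B: GR = 25.5 − 25.5/12 = 23.375 dB.
B applies 10.575 dB more gain reduction.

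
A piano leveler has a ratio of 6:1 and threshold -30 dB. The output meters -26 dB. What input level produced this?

The compressed level sits -26 − (-30) = 4 dB over threshold.
Input overshoot = R × output overshoot = 24 dB → input = -30 + 24 = -6 dB.

-6 dB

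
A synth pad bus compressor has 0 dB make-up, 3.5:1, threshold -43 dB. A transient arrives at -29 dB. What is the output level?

-29 dB sits 14 dB over threshold.
The 14 dB excess becomes 4 dB after 3.5:1 reduction.
That puts the output at -39 dB.

-39 dB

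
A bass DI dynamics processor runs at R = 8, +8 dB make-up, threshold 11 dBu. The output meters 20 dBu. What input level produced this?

Remove make-up: 20 − 8 = 12 dBu.
Post-compression overshoot = 12 − 11 = 1 dB.
Input overshoot = R × output overshoot = 8 dB → input = 11 + 8 = 19 dBu.

19 dBu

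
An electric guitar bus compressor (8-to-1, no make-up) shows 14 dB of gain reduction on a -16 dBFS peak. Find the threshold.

Let T be the threshold. Output overshoot = (input overshoot)/R, so -30 − T = (-16 − T)/8.
8·(-30 − T) = -16 − T → 7·T = -240 − (-16) = -224.
T = -224/7 = -32 dBFS.

-32 dBFS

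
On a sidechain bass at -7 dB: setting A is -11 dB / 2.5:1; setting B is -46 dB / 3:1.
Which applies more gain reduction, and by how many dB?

B, by 23.6 dB

A: overshoot 4 dB → output overshoot 1.6 dB → GR 2.4 dB.
B: overshoot 39 dB → output overshoot 13 dB → GR 26 dB.
B applies 23.6 dB more gain reduction.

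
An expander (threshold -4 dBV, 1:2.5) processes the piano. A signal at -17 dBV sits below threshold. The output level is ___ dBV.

The input is 13 dB below the -4 dBV threshold.
A 1:2.5 expander multiplies undershoot by 2.5: 13 × 2.5 = 32.5 dB below threshold.
Output = -4 − 32.5 = -36.5 dBV.

-36.5 dBV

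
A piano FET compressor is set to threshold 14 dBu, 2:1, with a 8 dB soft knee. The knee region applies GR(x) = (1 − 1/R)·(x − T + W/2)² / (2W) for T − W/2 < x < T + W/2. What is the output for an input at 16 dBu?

x − T + W/2 = 16 − 14 + 4 = 6.
GR = (1 − 1/2) × 6² / 16 = 0.5 × 36 / 16 = 1.125 dB.
Output = 16 − 1.125 = 14.875 dBu.

14.875 dBu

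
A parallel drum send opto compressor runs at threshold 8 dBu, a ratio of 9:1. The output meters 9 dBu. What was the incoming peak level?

17 dBu

That's 1 dB above the 8 dBu threshold.
Undo the ratio: input overshoot = 1 × 9 = 9 dB, giving input = 17 dBu.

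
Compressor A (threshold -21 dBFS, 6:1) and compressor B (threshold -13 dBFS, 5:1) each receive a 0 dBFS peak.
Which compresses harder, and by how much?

A: 21 dB over, compressed to 3.5 dB over, so 17.5 dB of GR.
B: 13 dB over, compressed to 2.6 dB over, so 10.4 dB of GR.
A reduces 7.1 dB more.

A, by 7.1 dB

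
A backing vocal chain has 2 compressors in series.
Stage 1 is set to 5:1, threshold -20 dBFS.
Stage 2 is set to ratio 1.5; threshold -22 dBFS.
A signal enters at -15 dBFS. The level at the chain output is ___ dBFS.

Stage 1: -15 dBFS is 5 dB over -20 dBFS; at 5:1 that becomes 1 dB over, giving -19 dBFS.
Stage 2: overshoot 3 dB → 3/1.5 = 2 dB → -20 dBFS.

-20 dBFS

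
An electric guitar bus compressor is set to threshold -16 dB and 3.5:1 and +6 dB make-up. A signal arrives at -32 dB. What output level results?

-26 dB

-32 dB is 16 dB below the -16 dB threshold, so no gain reduction is applied.
Make-up gain adds 6 dB: -32 + 6 = -26 dB.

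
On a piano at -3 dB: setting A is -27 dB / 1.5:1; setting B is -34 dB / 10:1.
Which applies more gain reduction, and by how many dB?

A: GR = 24 − 24/1.5 = 8 dB.
B: GR = 31 − 31/10 = 27.9 dB.
B reduces 19.9 dB more.

B, by 19.9 dB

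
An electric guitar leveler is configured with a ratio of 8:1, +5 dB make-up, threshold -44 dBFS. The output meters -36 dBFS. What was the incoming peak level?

-20 dBFS

Before make-up, the level was -36 − 5 = -41 dBFS.
That's 3 dB above the -44 dBFS threshold.
Before 8:1 compression the overshoot was 3 × 8 = 24 dB, so input = -44 + 24 = -20 dBFS.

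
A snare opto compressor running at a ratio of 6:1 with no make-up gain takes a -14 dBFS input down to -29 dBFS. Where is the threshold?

Input is 18 dB above T (since output overshoot × R = input overshoot: (-29 − T)·6 = -14 − T gives T = -32 dBFS).
Check: -32 + (-14 − (-32))/6 = -32 + 3 = -29 dBFS. ✓

-32 dBFS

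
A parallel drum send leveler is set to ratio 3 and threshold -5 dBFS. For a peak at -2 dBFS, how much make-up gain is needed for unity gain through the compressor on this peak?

2 dB

Overshoot 3 dB → 3/3 = 1 dB after compression, so the compressed level is -5 + 1 = -4 dBFS.
Make-up = target − compressed = -2 − (-4) = 2 dB.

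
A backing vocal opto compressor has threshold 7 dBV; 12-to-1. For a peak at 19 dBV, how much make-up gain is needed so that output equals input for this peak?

11 dB

Overshoot 12 dB → 12/12 = 1 dB after compression, so the compressed level is 7 + 1 = 8 dBV.
Make-up = target − compressed = 19 − 8 = 11 dB.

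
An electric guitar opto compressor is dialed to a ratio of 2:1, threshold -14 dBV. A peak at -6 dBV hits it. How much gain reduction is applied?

-6 dBV exceeds the threshold by 8 dB.
At 2:1, output sits 8/2 = 4 dB above threshold.
So the signal is attenuated by 8 − 4 = 4 dB.

4 dB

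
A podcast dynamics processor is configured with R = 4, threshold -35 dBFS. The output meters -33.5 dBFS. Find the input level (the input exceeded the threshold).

Post-compression overshoot = -33.5 − (-35) = 1.5 dB.
Undo the ratio: input overshoot = 1.5 × 4 = 6 dB, giving input = -29 dBFS.

-29 dBFS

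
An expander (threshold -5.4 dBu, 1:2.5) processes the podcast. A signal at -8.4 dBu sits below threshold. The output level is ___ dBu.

The input is 3 dB below the -5.4 dBu threshold.
A 1:2.5 expander multiplies undershoot by 2.5: 3 × 2.5 = 7.5 dB below threshold.
Output = -5.4 − 7.5 = -12.9 dBu.

-12.9 dBu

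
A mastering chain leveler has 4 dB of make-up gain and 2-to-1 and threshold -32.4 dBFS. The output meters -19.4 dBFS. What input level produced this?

Remove make-up: -19.4 − 4 = -23.4 dBFS.
That's 9 dB above the -32.4 dBFS threshold.
Input overshoot = R × output overshoot = 18 dB → input = -32.4 + 18 = -14.4 dBFS.

-14.4 dBFS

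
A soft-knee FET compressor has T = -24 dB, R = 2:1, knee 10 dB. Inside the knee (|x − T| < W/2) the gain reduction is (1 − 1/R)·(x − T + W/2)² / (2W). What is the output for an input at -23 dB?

-23.9 dB

x − T + W/2 = -23 − (-24) + 5 = 6.
GR = (1 − 1/2) × 6² / 20 = 0.5 × 36 / 20 = 0.9 dB.
Output = -23 − 0.9 = -23.9 dB.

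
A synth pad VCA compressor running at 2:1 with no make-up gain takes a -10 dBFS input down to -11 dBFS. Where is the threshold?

-12 dBFS

Let T be the threshold. Output overshoot = (input overshoot)/R, so -11 − T = (-10 − T)/2.
2·(-11 − T) = -10 − T → 1·T = -22 − (-10) = -12.
T = -12/1 = -12 dBFS.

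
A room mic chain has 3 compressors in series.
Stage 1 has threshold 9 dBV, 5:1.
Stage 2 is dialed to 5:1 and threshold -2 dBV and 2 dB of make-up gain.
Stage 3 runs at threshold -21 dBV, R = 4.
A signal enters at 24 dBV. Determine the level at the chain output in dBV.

-15.05 dBV

Stage 1: 24 dBV is 15 dB over 9 dBV; at 5:1 that becomes 3 dB over, giving 12 dBV.
Stage 2: 14 dB above -2 dBV, reduced 5:1 to 2.8 dB above → 0.8 dBV; +2 dB make-up → 2.8 dBV.
Stage 3: overshoot 23.8 dB → 23.8/4 = 5.95 dB → -15.05 dBV.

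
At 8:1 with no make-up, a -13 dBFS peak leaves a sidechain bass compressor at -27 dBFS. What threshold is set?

Gain reduction = -13 − (-27) = 14 dB; output overshoot = GR / (R − 1) = 14 / 7 = 2 dB.
Threshold = output − output overshoot = -27 − 2 = -29 dBFS.

-29 dBFS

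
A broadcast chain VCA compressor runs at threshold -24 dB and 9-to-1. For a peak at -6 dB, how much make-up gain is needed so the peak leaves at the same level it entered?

16 dB

The peak compresses to -24 + 18/9 = -22 dB.
To reach -6 dB requires -6 − (-22) = 16 dB of make-up.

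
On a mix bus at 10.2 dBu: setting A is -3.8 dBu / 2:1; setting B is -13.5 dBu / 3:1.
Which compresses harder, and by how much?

B, by 8.8 dB

A: overshoot 14 dB → output overshoot 7 dB → GR 7 dB.
B: overshoot 23.7 dB → output overshoot 7.9 dB → GR 15.8 dB.
B reduces 8.8 dB more.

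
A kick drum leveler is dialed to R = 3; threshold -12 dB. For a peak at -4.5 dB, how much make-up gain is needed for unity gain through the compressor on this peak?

The peak compresses to -12 + 7.5/3 = -9.5 dB.
To reach -4.5 dB requires -4.5 − (-9.5) = 5 dB of make-up.

5 dB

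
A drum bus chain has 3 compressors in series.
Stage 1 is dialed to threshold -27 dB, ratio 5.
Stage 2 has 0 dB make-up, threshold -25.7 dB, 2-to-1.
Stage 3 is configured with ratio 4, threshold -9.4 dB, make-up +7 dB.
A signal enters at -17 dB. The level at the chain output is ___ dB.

-18.35 dB

Stage 1: overshoot 10 dB → 10/5 = 2 dB → -25 dB.
Stage 2: overshoot 0.7 dB → 0.7/2 = 0.35 dB → -25.35 dB.
Stage 3: -25.35 dB ≤ -9.4 dB, so stage 3 doesn't engage; make-up brings it to -18.35 dB.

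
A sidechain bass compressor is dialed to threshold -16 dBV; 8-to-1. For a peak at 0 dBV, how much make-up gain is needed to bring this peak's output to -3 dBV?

11 dB

Overshoot 16 dB → 16/8 = 2 dB after compression, so the compressed level is -16 + 2 = -14 dBV.
Make-up = target − compressed = -3 − (-14) = 11 dB.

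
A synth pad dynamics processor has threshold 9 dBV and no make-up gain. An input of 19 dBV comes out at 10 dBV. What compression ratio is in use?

10:1

Input overshoot = 19 − 9 = 10 dB; output overshoot = 10 − 9 = 1 dB.
Ratio = 10 / 1 = 10.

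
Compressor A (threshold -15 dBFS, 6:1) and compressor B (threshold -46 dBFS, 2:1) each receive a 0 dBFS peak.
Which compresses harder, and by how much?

B, by 10.5 dB

A: GR = 15 − 15/6 = 12.5 dB.
B: GR = 46 − 46/2 = 23 dB.
B reduces 10.5 dB more.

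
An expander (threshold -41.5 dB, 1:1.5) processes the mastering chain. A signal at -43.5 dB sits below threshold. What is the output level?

-44.5 dB

Undershoot = (-41.5) − (-43.5) = 2 dB.
At 1:1.5, that expands to 3 dB under threshold.
Output = -41.5 − 3 = -44.5 dB.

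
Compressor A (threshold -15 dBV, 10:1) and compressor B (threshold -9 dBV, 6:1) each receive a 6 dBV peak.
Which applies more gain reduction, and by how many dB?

A, by 6.4 dB

A: overshoot 21 dB → output overshoot 2.1 dB → GR 18.9 dB.
B: overshoot 15 dB → output overshoot 2.5 dB → GR 12.5 dB.
A reduces 6.4 dB more.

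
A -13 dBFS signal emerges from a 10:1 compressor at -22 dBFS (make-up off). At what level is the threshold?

-23 dBFS

Let T be the threshold. Output overshoot = (input overshoot)/R, so -22 − T = (-13 − T)/10.
10·(-22 − T) = -13 − T → 9·T = -220 − (-13) = -207.
T = -207/9 = -23 dBFS.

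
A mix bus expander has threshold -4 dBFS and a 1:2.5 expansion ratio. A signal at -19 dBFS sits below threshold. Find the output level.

-41.5 dBFS

Below threshold, a 1:2.5 expander applies gain = (2.5−1)×(T − x) of attenuation.
(2.5−1) × 15 = 22.5 dB, so output = -19 − 22.5 = -41.5 dBFS.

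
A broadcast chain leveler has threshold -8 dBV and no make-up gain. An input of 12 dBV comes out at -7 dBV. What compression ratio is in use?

20:1

Input overshoot = 12 − (-8) = 20 dB; output overshoot = -7 − (-8) = 1 dB.
Ratio = 20 / 1 = 20.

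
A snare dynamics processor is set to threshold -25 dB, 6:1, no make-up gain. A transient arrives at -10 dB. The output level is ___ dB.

-22.5 dB

-10 dB sits 15 dB over threshold.
The 15 dB excess becomes 2.5 dB after 6:1 reduction.
So the level is -25 + 2.5 = -22.5 dB.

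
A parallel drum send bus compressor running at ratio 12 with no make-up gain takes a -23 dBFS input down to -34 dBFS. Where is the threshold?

-35 dBFS

Gain reduction = -23 − (-34) = 11 dB; output overshoot = GR / (R − 1) = 11 / 11 = 1 dB.
Threshold = output − output overshoot = -34 − 1 = -35 dBFS.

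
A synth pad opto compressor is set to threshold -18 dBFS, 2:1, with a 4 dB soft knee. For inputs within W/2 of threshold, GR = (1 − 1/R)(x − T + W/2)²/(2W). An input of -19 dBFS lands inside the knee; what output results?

x − T + W/2 = -19 − (-18) + 2 = 1.
GR = (1 − 1/2) × 1² / 8 = 0.5 × 1 / 8 = 0.0625 dB.
Output = -19 − 0.0625 = -19.0625 dBFS.

-19.0625 dBFS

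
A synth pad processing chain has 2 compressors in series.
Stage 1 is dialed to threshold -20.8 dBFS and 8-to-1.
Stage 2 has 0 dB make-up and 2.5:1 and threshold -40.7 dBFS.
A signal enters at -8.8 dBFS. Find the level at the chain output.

Stage 1: 12 dB above -20.8 dBFS, reduced 8:1 to 1.5 dB above → -19.3 dBFS.
Stage 2: overshoot 21.4 dB → 21.4/2.5 = 8.56 dB → -32.14 dBFS.

-32.14 dBFS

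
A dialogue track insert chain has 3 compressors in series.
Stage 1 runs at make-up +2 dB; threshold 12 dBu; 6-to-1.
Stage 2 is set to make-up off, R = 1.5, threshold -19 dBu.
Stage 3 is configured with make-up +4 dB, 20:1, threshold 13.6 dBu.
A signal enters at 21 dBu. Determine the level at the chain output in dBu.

Stage 1: 9 dB above 12 dBu, reduced 6:1 to 1.5 dB above → 13.5 dBu; +2 dB make-up → 15.5 dBu.
Stage 2: overshoot 34.5 dB → 34.5/1.5 = 23 dB → 4 dBu.
Stage 3: below threshold (4 ≤ 13.6); passes unchanged; make-up brings it to 8 dBu.

8 dBu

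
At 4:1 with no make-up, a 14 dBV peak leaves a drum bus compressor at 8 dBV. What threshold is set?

6 dBV

Gain reduction = 14 − 8 = 6 dB; output overshoot = GR / (R − 1) = 6 / 3 = 2 dB.
Threshold = output − output overshoot = 8 − 2 = 6 dBV.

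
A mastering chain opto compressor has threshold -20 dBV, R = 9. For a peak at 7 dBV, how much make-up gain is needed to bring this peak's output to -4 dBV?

13 dB

The peak compresses to -20 + 27/9 = -17 dBV.
To reach -4 dBV requires -4 − (-17) = 13 dB of make-up.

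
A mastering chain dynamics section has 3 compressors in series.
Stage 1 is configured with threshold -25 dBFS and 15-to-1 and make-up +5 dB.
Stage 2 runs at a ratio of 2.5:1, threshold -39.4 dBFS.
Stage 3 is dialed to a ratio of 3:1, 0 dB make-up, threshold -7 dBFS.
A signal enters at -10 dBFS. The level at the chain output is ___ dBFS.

-31.24 dBFS

Stage 1: 15 dB above -25 dBFS, reduced 15:1 to 1 dB above → -24 dBFS; +5 dB make-up → -19 dBFS.
Stage 2: 20.4 dB above -39.4 dBFS, reduced 2.5:1 to 8.16 dB above → -31.24 dBFS.
Stage 3: below threshold (-31.24 ≤ -7); passes unchanged; output -31.24 dBFS.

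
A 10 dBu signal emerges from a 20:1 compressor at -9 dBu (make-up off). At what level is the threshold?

-10 dBu

Gain reduction = 10 − (-9) = 19 dB; output overshoot = GR / (R − 1) = 19 / 19 = 1 dB.
Threshold = output − output overshoot = -9 − 1 = -10 dBu.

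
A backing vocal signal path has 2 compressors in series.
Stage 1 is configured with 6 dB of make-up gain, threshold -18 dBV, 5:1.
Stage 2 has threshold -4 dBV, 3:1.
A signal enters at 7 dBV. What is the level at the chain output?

Stage 1: 7 dBV is 25 dB over -18 dBV; at 5:1 that becomes 5 dB over, giving -13 dBV; +6 dB make-up → -7 dBV.
Stage 2: below threshold (-7 ≤ -4); passes unchanged; output -7 dBV.

-7 dBV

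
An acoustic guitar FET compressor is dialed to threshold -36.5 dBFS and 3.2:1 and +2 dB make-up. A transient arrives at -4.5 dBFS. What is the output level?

The input is 32 dB above the -36.5 dBFS threshold.
3.2:1 compression reduces that to 32/3.2 = 10 dB over.
Output = -36.5 + 10 = -26.5 dBFS; make-up adds 2 dB, giving -24.5 dBFS.

-24.5 dBFS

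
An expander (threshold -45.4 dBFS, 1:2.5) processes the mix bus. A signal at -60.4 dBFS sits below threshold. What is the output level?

-82.9 dBFS

Below threshold, a 1:2.5 expander applies gain = (2.5−1)×(T − x) of attenuation.
(2.5−1) × 15 = 22.5 dB, so output = -60.4 − 22.5 = -82.9 dBFS.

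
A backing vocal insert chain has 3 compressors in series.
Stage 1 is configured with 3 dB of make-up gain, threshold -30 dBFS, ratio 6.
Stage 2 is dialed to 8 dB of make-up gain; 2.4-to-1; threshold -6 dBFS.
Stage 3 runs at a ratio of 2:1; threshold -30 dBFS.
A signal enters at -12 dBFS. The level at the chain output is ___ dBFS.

-23 dBFS

Stage 1: -12 dBFS is 18 dB over -30 dBFS; at 6:1 that becomes 3 dB over, giving -27 dBFS; +3 dB make-up → -24 dBFS.
Stage 2: -24 dBFS is at or below the -6 dBFS threshold — no compression; make-up brings it to -16 dBFS.
Stage 3: -16 dBFS is 14 dB over -30 dBFS; at 2:1 that becomes 7 dB over, giving -23 dBFS.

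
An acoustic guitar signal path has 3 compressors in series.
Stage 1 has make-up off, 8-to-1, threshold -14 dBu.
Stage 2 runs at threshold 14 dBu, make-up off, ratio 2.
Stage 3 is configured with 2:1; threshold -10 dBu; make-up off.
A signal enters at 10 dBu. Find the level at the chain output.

-11 dBu

Stage 1: 24 dB above -14 dBu, reduced 8:1 to 3 dB above → -11 dBu.
Stage 2: -11 dBu is at or below the 14 dBu threshold — no compression; output -11 dBu.
Stage 3: below threshold (-11 ≤ -10); passes unchanged; output -11 dBu.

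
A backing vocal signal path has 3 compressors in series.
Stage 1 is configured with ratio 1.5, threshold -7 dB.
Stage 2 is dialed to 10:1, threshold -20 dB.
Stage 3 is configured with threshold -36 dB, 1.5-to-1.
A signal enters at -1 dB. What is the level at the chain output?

Stage 1: -1 dB is 6 dB over -7 dB; at 1.5:1 that becomes 4 dB over, giving -3 dB.
Stage 2: 17 dB above -20 dB, reduced 10:1 to 1.7 dB above → -18.3 dB.
Stage 3: overshoot 17.7 dB → 17.7/1.5 = 11.8 dB → -24.2 dB.

-24.2 dB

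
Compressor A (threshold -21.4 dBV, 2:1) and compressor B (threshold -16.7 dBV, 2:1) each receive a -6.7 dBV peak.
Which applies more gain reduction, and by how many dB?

A: 14.7 dB over, compressed to 7.35 dB over, so 7.35 dB of GR.
B: 10 dB over, compressed to 5 dB over, so 5 dB of GR.
Difference: 2.35 dB in favour of A.

A, by 2.35 dB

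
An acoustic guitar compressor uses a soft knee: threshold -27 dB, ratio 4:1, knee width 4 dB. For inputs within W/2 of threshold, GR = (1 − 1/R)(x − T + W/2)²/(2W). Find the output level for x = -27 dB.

-27.375 dB

x − T + W/2 = -27 − (-27) + 2 = 2.
GR = (1 − 1/4) × 2² / 8 = 0.75 × 4 / 8 = 0.375 dB.
Output = -27 − 0.375 = -27.375 dB.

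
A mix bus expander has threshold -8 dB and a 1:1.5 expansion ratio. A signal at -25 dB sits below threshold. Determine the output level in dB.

-33.5 dB

The input is 17 dB below the -8 dB threshold.
A 1:1.5 expander multiplies undershoot by 1.5: 17 × 1.5 = 25.5 dB below threshold.
Output = -8 − 25.5 = -33.5 dB.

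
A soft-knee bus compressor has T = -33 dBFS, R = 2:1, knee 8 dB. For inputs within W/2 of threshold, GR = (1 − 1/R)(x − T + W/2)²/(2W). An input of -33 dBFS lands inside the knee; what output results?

-33.5 dBFS

x − T + W/2 = -33 − (-33) + 4 = 4.
GR = (1 − 1/2) × 4² / 16 = 0.5 × 16 / 16 = 0.5 dB.
Output = -33 − 0.5 = -33.5 dBFS.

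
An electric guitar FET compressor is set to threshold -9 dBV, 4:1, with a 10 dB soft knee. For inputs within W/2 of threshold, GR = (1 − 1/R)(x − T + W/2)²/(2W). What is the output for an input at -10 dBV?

-10.6 dBV

x − T + W/2 = -10 − (-9) + 5 = 4.
GR = (1 − 1/4) × 4² / 20 = 0.75 × 16 / 20 = 0.6 dB.
Output = -10 − 0.6 = -10.6 dBV.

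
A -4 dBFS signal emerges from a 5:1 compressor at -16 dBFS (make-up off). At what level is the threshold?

-19 dBFS

Gain reduction = -4 − (-16) = 12 dB; output overshoot = GR / (R − 1) = 12 / 4 = 3 dB.
Threshold = output − output overshoot = -16 − 3 = -19 dBFS.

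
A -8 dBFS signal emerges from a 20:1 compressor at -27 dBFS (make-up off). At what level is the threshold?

Gain reduction = -8 − (-27) = 19 dB; output overshoot = GR / (R − 1) = 19 / 19 = 1 dB.
Threshold = output − output overshoot = -27 − 1 = -28 dBFS.

-28 dBFS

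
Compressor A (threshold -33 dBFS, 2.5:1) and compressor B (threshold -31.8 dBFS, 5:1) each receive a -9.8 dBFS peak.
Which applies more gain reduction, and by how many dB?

B, by 3.68 dB

A: GR = 23.2 − 23.2/2.5 = 13.92 dB.
B: GR = 22 − 22/5 = 17.6 dB.
B applies 3.68 dB more gain reduction.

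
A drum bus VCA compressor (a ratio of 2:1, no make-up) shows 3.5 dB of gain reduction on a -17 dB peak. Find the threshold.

Let T be the threshold. Output overshoot = (input overshoot)/R, so -20.5 − T = (-17 − T)/2.
2·(-20.5 − T) = -17 − T → 1·T = -41 − (-17) = -24.
T = -24/1 = -24 dB.

-24 dB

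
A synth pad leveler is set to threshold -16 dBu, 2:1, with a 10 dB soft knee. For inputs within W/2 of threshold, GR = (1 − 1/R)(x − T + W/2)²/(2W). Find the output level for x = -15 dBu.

x − T + W/2 = -15 − (-16) + 5 = 6.
GR = (1 − 1/2) × 6² / 20 = 0.5 × 36 / 20 = 0.9 dB.
Output = -15 − 0.9 = -15.9 dBu.

-15.9 dBu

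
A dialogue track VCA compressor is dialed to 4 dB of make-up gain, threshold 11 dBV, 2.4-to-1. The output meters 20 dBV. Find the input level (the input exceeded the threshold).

Remove make-up: 20 − 4 = 16 dBV.
That's 5 dB above the 11 dBV threshold.
Before 2.4:1 compression the overshoot was 5 × 2.4 = 12 dB, so input = 11 + 12 = 23 dBV.

23 dBV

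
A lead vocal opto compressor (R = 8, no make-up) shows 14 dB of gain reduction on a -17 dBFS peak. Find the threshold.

Let T be the threshold. Output overshoot = (input overshoot)/R, so -31 − T = (-17 − T)/8.
8·(-31 − T) = -17 − T → 7·T = -248 − (-17) = -231.
T = -231/7 = -33 dBFS.

-33 dBFS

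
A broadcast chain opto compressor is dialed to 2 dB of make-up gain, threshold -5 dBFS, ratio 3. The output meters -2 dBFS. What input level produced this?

Stripping the +2 dB make-up gives -4 dBFS at the gain stage.
The compressed level sits -4 − (-5) = 1 dB over threshold.
Undo the ratio: input overshoot = 1 × 3 = 3 dB, giving input = -2 dBFS.

-2 dBFS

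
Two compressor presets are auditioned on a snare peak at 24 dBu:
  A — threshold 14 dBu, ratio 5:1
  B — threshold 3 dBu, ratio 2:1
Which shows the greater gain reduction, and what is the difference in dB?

B, by 2.5 dB

A: GR = 10 − 10/5 = 8 dB.
B: GR = 21 − 21/2 = 10.5 dB.
Difference: 2.5 dB in favour of B.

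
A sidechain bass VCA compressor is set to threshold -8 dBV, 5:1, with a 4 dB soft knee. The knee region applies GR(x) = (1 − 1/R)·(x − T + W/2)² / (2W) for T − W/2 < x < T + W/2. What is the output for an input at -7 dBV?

x − T + W/2 = -7 − (-8) + 2 = 3.
GR = (1 − 1/5) × 3² / 8 = 0.8 × 9 / 8 = 0.9 dB.
Output = -7 − 0.9 = -7.9 dBV.

-7.9 dBV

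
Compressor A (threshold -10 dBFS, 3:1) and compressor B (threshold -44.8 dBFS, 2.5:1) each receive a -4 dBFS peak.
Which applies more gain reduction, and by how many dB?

B, by 20.48 dB

A: 6 dB over, compressed to 2 dB over, so 4 dB of GR.
B: 40.8 dB over, compressed to 16.32 dB over, so 24.48 dB of GR.
B reduces 20.48 dB more.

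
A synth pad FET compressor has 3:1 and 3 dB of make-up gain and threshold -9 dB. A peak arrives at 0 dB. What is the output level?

Overshoot: 0 − (-9) = 9 dB.
At 3:1 the overshoot is divided by 3, leaving 3 dB above threshold.
That puts the output at -6 dB; make-up adds 3 dB, giving -3 dB.

-3 dB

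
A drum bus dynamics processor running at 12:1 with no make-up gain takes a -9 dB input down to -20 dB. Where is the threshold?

Let T be the threshold. Output overshoot = (input overshoot)/R, so -20 − T = (-9 − T)/12.
12·(-20 − T) = -9 − T → 11·T = -240 − (-9) = -231.
T = -231/11 = -21 dB.

-21 dB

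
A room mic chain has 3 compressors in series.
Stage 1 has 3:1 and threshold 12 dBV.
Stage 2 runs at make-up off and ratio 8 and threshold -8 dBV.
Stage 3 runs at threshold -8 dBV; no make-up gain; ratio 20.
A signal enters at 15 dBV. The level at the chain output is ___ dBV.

-7.86875 dBV

Stage 1: 3 dB above 12 dBV, reduced 3:1 to 1 dB above → 13 dBV.
Stage 2: 21 dB above -8 dBV, reduced 8:1 to 2.625 dB above → -5.375 dBV.
Stage 3: 2.625 dB above -8 dBV, reduced 20:1 to 0.13125 dB above → -7.86875 dBV.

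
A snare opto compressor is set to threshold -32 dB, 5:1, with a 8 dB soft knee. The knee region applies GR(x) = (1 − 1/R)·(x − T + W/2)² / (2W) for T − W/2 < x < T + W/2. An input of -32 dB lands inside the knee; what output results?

-32.8 dB

x − T + W/2 = -32 − (-32) + 4 = 4.
GR = (1 − 1/5) × 4² / 16 = 0.8 × 16 / 16 = 0.8 dB.
Output = -32 − 0.8 = -32.8 dB.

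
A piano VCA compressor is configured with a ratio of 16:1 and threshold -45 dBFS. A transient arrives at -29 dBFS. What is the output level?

-29 dBFS sits 16 dB over threshold.
At 16:1 the overshoot is divided by 16, leaving 1 dB above threshold.
Output = -45 + 1 = -44 dBFS.

-44 dBFS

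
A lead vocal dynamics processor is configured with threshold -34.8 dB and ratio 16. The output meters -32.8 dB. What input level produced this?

-2.8 dB

The compressed level sits -32.8 − (-34.8) = 2 dB over threshold.
Input overshoot = R × output overshoot = 32 dB → input = -34.8 + 32 = -2.8 dB.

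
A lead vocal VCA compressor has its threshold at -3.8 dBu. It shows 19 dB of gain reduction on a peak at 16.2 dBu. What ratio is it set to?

Input overshoot = 16.2 − (-3.8) = 20 dB.
Output overshoot = 20 − 19 = 1 dB.
Ratio = input overshoot / output overshoot = 20 / 1 = 20.

20:1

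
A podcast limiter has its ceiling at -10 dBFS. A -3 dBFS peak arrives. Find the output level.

At ∞:1, everything above -10 dBFS is held at the ceiling.

-10 dBFS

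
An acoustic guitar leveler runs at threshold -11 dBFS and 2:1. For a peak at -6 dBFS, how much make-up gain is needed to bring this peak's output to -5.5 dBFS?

3 dB

Overshoot 5 dB → 5/2 = 2.5 dB after compression, so the compressed level is -11 + 2.5 = -8.5 dBFS.
Make-up = target − compressed = -5.5 − (-8.5) = 3 dB.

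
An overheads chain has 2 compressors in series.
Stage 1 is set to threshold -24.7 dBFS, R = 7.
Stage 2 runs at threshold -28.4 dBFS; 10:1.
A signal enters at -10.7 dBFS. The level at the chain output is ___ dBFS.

Stage 1: 14 dB above -24.7 dBFS, reduced 7:1 to 2 dB above → -22.7 dBFS.
Stage 2: overshoot 5.7 dB → 5.7/10 = 0.57 dB → -27.83 dBFS.

-27.83 dBFS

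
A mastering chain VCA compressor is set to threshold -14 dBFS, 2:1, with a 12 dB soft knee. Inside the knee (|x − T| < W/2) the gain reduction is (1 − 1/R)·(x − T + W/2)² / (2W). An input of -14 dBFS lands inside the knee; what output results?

-14.75 dBFS

x − T + W/2 = -14 − (-14) + 6 = 6.
GR = (1 − 1/2) × 6² / 24 = 0.5 × 36 / 24 = 0.75 dB.
Output = -14 − 0.75 = -14.75 dBFS.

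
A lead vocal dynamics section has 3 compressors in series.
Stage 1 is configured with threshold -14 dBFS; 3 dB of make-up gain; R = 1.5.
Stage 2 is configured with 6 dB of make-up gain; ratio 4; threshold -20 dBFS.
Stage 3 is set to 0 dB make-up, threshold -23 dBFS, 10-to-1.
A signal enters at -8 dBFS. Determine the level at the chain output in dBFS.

-21.775 dBFS

Stage 1: -8 dBFS is 6 dB over -14 dBFS; at 1.5:1 that becomes 4 dB over, giving -10 dBFS; +3 dB make-up → -7 dBFS.
Stage 2: -7 dBFS is 13 dB over -20 dBFS; at 4:1 that becomes 3.25 dB over, giving -16.75 dBFS; +6 dB make-up → -10.75 dBFS.
Stage 3: overshoot 12.25 dB → 12.25/10 = 1.225 dB → -21.775 dBFS.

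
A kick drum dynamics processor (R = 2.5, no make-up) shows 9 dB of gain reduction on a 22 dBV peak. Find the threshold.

7 dBV

Input is 15 dB above T (since output overshoot × R = input overshoot: (13 − T)·2.5 = 22 − T gives T = 7 dBV).
Check: 7 + (22 − 7)/2.5 = 7 + 6 = 13 dBV. ✓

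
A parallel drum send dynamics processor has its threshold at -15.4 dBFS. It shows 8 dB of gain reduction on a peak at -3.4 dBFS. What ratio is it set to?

Input overshoot = -3.4 − (-15.4) = 12 dB.
Output overshoot = 12 − 8 = 4 dB.
Ratio = input overshoot / output overshoot = 12 / 4 = 3.

3:1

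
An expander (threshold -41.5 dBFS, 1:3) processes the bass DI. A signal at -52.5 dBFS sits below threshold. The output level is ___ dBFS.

Undershoot = (-41.5) − (-52.5) = 11 dB.
At 1:3, that expands to 33 dB under threshold.
Output = -41.5 − 33 = -74.5 dBFS.

-74.5 dBFS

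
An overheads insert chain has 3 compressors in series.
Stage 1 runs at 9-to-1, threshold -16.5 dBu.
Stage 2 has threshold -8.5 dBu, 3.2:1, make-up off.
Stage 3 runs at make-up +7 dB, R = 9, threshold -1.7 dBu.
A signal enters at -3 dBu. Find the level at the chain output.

Stage 1: -3 dBu is 13.5 dB over -16.5 dBu; at 9:1 that becomes 1.5 dB over, giving -15 dBu.
Stage 2: -15 dBu is at or below the -8.5 dBu threshold — no compression; output -15 dBu.
Stage 3: -15 dBu ≤ -1.7 dBu, so stage 3 doesn't engage; make-up brings it to -8 dBu.

-8 dBu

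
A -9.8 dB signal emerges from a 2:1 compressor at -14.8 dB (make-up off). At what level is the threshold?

-19.8 dB

Input is 10 dB above T (since output overshoot × R = input overshoot: (-14.8 − T)·2 = -9.8 − T gives T = -19.8 dB).
Check: -19.8 + (-9.8 − (-19.8))/2 = -19.8 + 5 = -14.8 dB. ✓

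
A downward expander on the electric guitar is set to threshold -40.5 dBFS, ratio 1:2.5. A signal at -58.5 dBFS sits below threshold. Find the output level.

Below threshold, a 1:2.5 expander applies gain = (2.5−1)×(T − x) of attenuation.
(2.5−1) × 18 = 27 dB, so output = -58.5 − 27 = -85.5 dBFS.

-85.5 dBFS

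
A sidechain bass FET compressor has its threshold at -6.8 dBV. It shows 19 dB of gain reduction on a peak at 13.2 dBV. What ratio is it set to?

Input overshoot = 13.2 − (-6.8) = 20 dB.
Output overshoot = 20 − 19 = 1 dB.
Ratio = input overshoot / output overshoot = 20 / 1 = 20.

20:1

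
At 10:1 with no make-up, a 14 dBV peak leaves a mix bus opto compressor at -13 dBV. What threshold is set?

-16 dBV

Input is 30 dB above T (since output overshoot × R = input overshoot: (-13 − T)·10 = 14 − T gives T = -16 dBV).
Check: -16 + (14 − (-16))/10 = -16 + 3 = -13 dBV. ✓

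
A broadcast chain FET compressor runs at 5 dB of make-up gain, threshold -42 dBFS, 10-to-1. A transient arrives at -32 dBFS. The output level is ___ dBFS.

-36 dBFS

The input is 10 dB above the -42 dBFS threshold.
At 10:1 the overshoot is divided by 10, leaving 1 dB above threshold.
That puts the output at -41 dBFS; make-up adds 5 dB, giving -36 dBFS.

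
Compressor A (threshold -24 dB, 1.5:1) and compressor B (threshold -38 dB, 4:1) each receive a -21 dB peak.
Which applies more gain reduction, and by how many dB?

A: GR = 3 − 3/1.5 = 1 dB.
B: GR = 17 − 17/4 = 12.75 dB.
B applies 11.75 dB more gain reduction.

B, by 11.75 dB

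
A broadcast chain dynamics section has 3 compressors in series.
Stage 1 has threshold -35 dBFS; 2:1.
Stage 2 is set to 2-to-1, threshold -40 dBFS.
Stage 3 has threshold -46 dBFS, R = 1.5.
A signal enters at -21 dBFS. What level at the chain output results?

-38 dBFS

Stage 1: -21 dBFS is 14 dB over -35 dBFS; at 2:1 that becomes 7 dB over, giving -28 dBFS.
Stage 2: -28 dBFS is 12 dB over -40 dBFS; at 2:1 that becomes 6 dB over, giving -34 dBFS.
Stage 3: 12 dB above -46 dBFS, reduced 1.5:1 to 8 dB above → -38 dBFS.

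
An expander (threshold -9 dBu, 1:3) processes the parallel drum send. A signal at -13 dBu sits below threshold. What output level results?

-21 dBu

Undershoot = (-9) − (-13) = 4 dB.
At 1:3, that expands to 12 dB under threshold.
Output = -9 − 12 = -21 dBu.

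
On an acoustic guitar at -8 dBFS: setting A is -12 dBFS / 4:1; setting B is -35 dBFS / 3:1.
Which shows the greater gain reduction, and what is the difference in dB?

A: overshoot 4 dB → output overshoot 1 dB → GR 3 dB.
B: overshoot 27 dB → output overshoot 9 dB → GR 18 dB.
B reduces 15 dB more.

B, by 15 dB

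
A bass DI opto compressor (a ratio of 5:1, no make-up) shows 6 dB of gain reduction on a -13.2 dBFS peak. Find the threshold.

Input is 7.5 dB above T (since output overshoot × R = input overshoot: (-19.2 − T)·5 = -13.2 − T gives T = -20.7 dBFS).
Check: -20.7 + (-13.2 − (-20.7))/5 = -20.7 + 1.5 = -19.2 dBFS. ✓

-20.7 dBFS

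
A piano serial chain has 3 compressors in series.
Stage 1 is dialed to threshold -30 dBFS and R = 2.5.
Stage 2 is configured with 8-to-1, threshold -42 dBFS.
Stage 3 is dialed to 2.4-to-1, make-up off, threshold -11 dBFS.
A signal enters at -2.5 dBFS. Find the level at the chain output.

Stage 1: -2.5 dBFS is 27.5 dB over -30 dBFS; at 2.5:1 that becomes 11 dB over, giving -19 dBFS.
Stage 2: overshoot 23 dB → 23/8 = 2.875 dB → -39.125 dBFS.
Stage 3: -39.125 dBFS ≤ -11 dBFS, so stage 3 doesn't engage; output -39.125 dBFS.

-39.125 dBFS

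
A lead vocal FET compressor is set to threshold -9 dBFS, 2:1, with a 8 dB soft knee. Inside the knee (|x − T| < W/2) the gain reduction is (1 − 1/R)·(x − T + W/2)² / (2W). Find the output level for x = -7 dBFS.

-8.125 dBFS

x − T + W/2 = -7 − (-9) + 4 = 6.
GR = (1 − 1/2) × 6² / 16 = 0.5 × 36 / 16 = 1.125 dB.
Output = -7 − 1.125 = -8.125 dBFS.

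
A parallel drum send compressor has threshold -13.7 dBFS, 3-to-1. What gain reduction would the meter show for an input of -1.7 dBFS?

8 dB

-1.7 dBFS exceeds the threshold by 12 dB.
A 3:1 ratio leaves 4 dB of that excess.
GR = overshoot in − overshoot out = 12 − 4 = 8 dB.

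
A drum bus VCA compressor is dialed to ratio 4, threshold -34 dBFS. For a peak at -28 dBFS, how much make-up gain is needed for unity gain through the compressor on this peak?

Without make-up, output = threshold + overshoot/4 = -34 + 1.5 = -32.5 dBFS.
Gap to target: 4.5 dB.

4.5 dB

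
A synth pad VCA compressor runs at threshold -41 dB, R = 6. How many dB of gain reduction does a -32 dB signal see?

The signal is 9 dB above threshold.
A 6:1 ratio leaves 1.5 dB of that excess.
Gain reduction = 9 − 1.5 = 7.5 dB.

7.5 dB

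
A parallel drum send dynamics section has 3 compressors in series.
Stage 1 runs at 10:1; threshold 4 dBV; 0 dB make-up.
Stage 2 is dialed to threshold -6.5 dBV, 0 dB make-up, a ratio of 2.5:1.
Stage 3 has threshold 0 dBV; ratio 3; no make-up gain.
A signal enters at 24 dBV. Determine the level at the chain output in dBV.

-1.5 dBV

Stage 1: 24 dBV is 20 dB over 4 dBV; at 10:1 that becomes 2 dB over, giving 6 dBV.
Stage 2: 6 dBV is 12.5 dB over -6.5 dBV; at 2.5:1 that becomes 5 dB over, giving -1.5 dBV.
Stage 3: -1.5 dBV ≤ 0 dBV, so stage 3 doesn't engage; output -1.5 dBV.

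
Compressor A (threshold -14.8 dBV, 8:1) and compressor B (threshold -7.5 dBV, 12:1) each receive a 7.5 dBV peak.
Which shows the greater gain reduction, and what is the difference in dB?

A: 22.3 dB over, compressed to 2.7875 dB over, so 19.5125 dB of GR.
B: 15 dB over, compressed to 1.25 dB over, so 13.75 dB of GR.
Difference: 5.7625 dB in favour of A.

A, by 5.7625 dB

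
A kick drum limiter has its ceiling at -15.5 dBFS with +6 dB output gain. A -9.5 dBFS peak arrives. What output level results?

-9.5 dBFS

A brickwall limiter is an ∞:1 compressor: any input above the ceiling is clamped to -15.5 dBFS.
Output gain then adds 6 dB: -15.5 + 6 = -9.5 dBFS.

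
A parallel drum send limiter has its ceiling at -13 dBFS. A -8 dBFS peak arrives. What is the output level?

-13 dBFS

At ∞:1, everything above -13 dBFS is held at the ceiling.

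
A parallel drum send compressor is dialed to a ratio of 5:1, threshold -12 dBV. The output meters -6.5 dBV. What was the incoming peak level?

15.5 dBV

The compressed level sits -6.5 − (-12) = 5.5 dB over threshold.
Input overshoot = R × output overshoot = 27.5 dB → input = -12 + 27.5 = 15.5 dBV.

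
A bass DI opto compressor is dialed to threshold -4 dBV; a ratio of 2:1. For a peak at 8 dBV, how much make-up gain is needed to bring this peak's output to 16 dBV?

14 dB

Without make-up, output = threshold + overshoot/2 = -4 + 6 = 2 dBV.
Gap to target: 14 dB.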